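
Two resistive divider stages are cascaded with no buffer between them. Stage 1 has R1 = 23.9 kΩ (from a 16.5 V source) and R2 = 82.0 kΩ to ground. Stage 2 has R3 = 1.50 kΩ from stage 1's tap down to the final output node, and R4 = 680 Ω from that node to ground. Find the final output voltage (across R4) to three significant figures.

V_out ≈ 0.420 V

Stage 2 presents R3+R4 = 2180 Ω as a load on stage 1's tap.
Stage 1's lower leg becomes R2‖(R3+R4) = 2124 Ω, so V_mid = 16.5 × 2124/26020 = 1.346 V.
Stage 2 is itself unloaded: V_out = V_mid × R4/(R3+R4) = 1.346 × 680/2180 = 0.420 V.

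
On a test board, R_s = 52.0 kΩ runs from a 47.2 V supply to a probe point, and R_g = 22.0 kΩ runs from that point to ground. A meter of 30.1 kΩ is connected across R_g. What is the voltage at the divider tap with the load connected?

V_out ≈ 9.27 V

The load sits in parallel with R_g: R_g‖R_L = (22.0 × 30.1) / (22.0 + 30.1) = 12.71 kΩ.
V_out = 47.2 × 12.71 / (52.0 + 12.71) = 47.2 × 12.71/64.71 = 9.27 V.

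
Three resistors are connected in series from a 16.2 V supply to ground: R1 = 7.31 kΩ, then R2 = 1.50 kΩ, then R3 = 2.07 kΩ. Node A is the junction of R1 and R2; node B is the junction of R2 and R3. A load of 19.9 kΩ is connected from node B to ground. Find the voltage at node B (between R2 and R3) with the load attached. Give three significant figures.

At node B, R3 is in parallel with the load: R3‖R_L = 1.875 kΩ.
Below node A the resistance is R2 + (R3‖R_L) = 3.375 kΩ, so V_A = 16.2 × 3.375/10.68 = 5.117 V.
Then V_B = V_A × (R3‖R_L)/(R2 + R3‖R_L) = 5.117 × 1.875/3.375 = 2.84 V.

V ≈ 2.84 V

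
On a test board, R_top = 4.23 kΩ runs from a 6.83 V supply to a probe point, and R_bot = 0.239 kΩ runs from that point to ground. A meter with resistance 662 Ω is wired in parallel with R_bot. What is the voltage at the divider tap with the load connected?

V_out ≈ 0.272 V

The load sits in parallel with R_bot: R_bot‖R_L = (239 × 662) / (239 + 662) = 175.6 Ω.
V_out = 6.83 × 175.6 / (4230 + 175.6) = 6.83 × 175.6/4406 = 0.272 V.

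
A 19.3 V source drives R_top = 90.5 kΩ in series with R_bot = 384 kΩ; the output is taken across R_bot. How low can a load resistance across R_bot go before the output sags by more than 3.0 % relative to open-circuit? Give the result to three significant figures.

Output resistance R_th = R_top‖R_bot = (90.5 × 384)/474.5 = 73.24 kΩ.
The fractional drop is R_th/(R_th + R_L); requiring this ≤ 0.0300 gives R_L ≥ R_th(1/0.0300 − 1) = 73.24 × 32.33 = 2.37 MΩ.

R_L(min) ≈ 2.37 MΩ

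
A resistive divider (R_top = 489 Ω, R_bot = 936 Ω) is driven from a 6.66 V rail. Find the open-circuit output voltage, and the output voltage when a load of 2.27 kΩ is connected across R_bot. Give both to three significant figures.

Open-circuit: V = 6.66 × 936/(489 + 936) = 4.37 V.
With the load, R_bot becomes R_bot‖R_L = 662.7 Ω, so V = 6.66 × 662.7/1152 = 3.83 V.

Unloaded: 4.37 V; loaded: 3.83 V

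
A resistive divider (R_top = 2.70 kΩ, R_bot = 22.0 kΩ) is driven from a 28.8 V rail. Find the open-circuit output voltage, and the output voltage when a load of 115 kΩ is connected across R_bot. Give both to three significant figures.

Open-circuit: V = 28.8 × 22.0/(2.70 + 22.0) = 25.7 V.
With the load, R_bot becomes R_bot‖R_L = 18.47 kΩ, so V = 28.8 × 18.47/21.17 = 25.1 V.

Unloaded: 25.7 V; loaded: 25.1 V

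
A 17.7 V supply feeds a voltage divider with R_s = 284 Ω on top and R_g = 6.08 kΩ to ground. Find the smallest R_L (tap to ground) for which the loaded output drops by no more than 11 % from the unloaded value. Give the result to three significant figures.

Output resistance R_th = R_s‖R_g = (284 × 6080)/6364 = 271.3 Ω.
The fractional drop is R_th/(R_th + R_L); requiring this ≤ 0.110 gives R_L ≥ R_th(1/0.110 − 1) = 271.3 × 8.091 = 2.20 kΩ.

R_L(min) ≈ 2.20 kΩ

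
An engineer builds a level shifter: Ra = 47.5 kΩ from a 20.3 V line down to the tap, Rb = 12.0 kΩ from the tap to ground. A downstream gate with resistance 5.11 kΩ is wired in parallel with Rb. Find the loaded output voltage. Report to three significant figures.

V_out ≈ 1.42 V

The load sits in parallel with Rb: Rb‖R_L = (12.0 × 5.11) / (12.0 + 5.11) = 3.584 kΩ.
V_out = 20.3 × 3.584 / (47.5 + 3.584) = 20.3 × 3.584/51.08 = 1.42 V.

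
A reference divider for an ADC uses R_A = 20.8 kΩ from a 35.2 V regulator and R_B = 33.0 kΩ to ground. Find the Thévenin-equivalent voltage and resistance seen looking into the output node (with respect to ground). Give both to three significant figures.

V_th = 21.6 V, R_th = 12.8 kΩ

V_th is the open-circuit tap voltage: 35.2 × 33.0/(20.8 + 33.0) = 21.6 V.
With the supply zeroed, R_A and R_B appear in parallel from the tap: R_th = R_A‖R_B = (20.8 × 33.0)/53.80 = 12.8 kΩ.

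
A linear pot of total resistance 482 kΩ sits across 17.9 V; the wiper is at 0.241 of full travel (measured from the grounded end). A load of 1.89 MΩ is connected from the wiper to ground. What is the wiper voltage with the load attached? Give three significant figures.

V ≈ 4.12 V

The wiper splits the pot into (1−α)R = 365.8 kΩ above and αR = 116.2 kΩ below.
Lower section ‖ load = 109.4 kΩ.
V_wiper = 17.9 × 109.4/(365.8 + 109.4) = 4.12 V.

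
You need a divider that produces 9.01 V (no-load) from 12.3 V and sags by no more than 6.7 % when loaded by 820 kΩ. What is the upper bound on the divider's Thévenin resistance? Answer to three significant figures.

Loading drop = R_th/(R_th + R_L) ≤ 0.0670, so R_th ≤ R_L · ε/(1−ε) = 820 kΩ × 0.0670/0.9330 = 58.9 kΩ.
(Any R1, R2 with R2/(R1+R2) = 0.733 and R1‖R2 ≤ 58.9 kΩ will meet the spec.)

R_th ≤ 58.9 kΩ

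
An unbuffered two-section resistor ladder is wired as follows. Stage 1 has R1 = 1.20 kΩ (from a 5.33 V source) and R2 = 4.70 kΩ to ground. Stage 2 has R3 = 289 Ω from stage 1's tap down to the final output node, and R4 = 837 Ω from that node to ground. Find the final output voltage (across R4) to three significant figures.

V_out ≈ 1.71 V

Stage 2 presents R3+R4 = 1126 Ω as a load on stage 1's tap.
Stage 1's lower leg becomes R2‖(R3+R4) = 908.4 Ω, so V_mid = 5.33 × 908.4/2108 = 2.296 V.
Stage 2 is itself unloaded: V_out = V_mid × R4/(R3+R4) = 2.296 × 837/1126 = 1.71 V.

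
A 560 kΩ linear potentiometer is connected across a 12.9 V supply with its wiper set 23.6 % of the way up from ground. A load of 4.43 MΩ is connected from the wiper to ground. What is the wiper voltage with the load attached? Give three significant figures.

The wiper splits the pot into (1−α)R = 427.8 kΩ above and αR = 132.2 kΩ below.
Lower section ‖ load = 128.3 kΩ.
V_wiper = 12.9 × 128.3/(427.8 + 128.3) = 2.98 V.

V ≈ 2.98 V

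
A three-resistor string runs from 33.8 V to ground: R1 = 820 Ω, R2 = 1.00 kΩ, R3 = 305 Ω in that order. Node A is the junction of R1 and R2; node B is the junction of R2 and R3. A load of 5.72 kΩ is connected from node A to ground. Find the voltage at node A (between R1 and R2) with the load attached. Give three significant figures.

V ≈ 19.1 V

Below node A the series string R2+R3 = 1305 Ω sits in parallel with the 5720 Ω load: 1063 Ω.
V_A = 33.8 × 1063/(820 + 1063) = 19.1 V.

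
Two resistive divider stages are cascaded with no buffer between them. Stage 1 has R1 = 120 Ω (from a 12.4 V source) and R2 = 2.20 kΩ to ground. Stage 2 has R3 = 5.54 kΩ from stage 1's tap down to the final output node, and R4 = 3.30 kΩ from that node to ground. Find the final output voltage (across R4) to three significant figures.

V_out ≈ 4.33 V

Stage 2 presents R3+R4 = 8840 Ω as a load on stage 1's tap.
Stage 1's lower leg becomes R2‖(R3+R4) = 1762 Ω, so V_mid = 12.4 × 1762/1882 = 11.61 V.
Stage 2 is itself unloaded: V_out = V_mid × R4/(R3+R4) = 11.61 × 3300/8840 = 4.33 V.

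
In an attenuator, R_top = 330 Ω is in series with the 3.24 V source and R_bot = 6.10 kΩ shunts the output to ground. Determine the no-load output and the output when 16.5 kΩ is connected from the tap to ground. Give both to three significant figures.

Unloaded: 3.07 V; loaded: 3.02 V

Open-circuit: V = 3.24 × 6100/(330 + 6100) = 3.07 V.
With the load, R_bot becomes R_bot‖R_L = 4454 Ω, so V = 3.24 × 4454/4784 = 3.02 V.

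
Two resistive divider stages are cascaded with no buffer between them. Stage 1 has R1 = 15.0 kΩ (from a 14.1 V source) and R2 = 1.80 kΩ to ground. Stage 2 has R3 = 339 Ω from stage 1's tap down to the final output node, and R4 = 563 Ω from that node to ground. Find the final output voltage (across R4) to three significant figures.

V_out ≈ 0.339 V

Stage 2 presents R3+R4 = 902.0 Ω as a load on stage 1's tap.
Stage 1's lower leg becomes R2‖(R3+R4) = 600.9 Ω, so V_mid = 14.1 × 600.9/15600 = 0.5431 V.
Stage 2 is itself unloaded: V_out = V_mid × R4/(R3+R4) = 0.5431 × 563/902.0 = 0.339 V.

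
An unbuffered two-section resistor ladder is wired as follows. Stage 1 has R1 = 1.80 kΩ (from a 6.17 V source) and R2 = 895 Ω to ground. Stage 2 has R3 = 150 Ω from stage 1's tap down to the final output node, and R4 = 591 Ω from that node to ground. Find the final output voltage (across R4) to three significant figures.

Stage 2 presents R3+R4 = 741.0 Ω as a load on stage 1's tap.
Stage 1's lower leg becomes R2‖(R3+R4) = 405.4 Ω, so V_mid = 6.17 × 405.4/2205 = 1.134 V.
Stage 2 is itself unloaded: V_out = V_mid × R4/(R3+R4) = 1.134 × 591/741.0 = 0.905 V.

V_out ≈ 0.905 V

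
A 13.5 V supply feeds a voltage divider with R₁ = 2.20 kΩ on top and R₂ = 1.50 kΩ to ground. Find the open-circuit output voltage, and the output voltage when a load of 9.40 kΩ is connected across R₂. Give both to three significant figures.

Open-circuit: V = 13.5 × 1.50/(2.20 + 1.50) = 5.47 V.
With the load, R₂ becomes R₂‖R_L = 1.294 kΩ, so V = 13.5 × 1.294/3.494 = 5.00 V.

Unloaded: 5.47 V; loaded: 5.00 V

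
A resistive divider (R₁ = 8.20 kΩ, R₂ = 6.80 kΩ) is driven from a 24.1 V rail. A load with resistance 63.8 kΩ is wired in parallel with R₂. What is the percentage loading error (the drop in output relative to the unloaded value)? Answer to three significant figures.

The divider's output (Thévenin) resistance is R₁‖R₂ = 3.717 kΩ.
Fractional drop under load = R_th/(R_th + R_L) = 3.717 / (3.717 + 63.8) = 0.05506.
So the output falls by 5.51 %.

5.51 %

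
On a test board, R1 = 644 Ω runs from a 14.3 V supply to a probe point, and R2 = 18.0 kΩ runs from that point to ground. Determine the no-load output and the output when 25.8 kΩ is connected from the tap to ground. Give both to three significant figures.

Open-circuit: V = 14.3 × 18000/(644 + 18000) = 13.8 V.
With the load, R2 becomes R2‖R_L = 10600 Ω, so V = 14.3 × 10600/11250 = 13.5 V.

Unloaded: 13.8 V; loaded: 13.5 V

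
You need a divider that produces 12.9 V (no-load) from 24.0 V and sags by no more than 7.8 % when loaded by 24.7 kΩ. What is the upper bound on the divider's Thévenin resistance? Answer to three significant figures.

R_th ≤ 2.09 kΩ

Loading drop = R_th/(R_th + R_L) ≤ 0.0780, so R_th ≤ R_L · ε/(1−ε) = 24.7 kΩ × 0.0780/0.9220 = 2.09 kΩ.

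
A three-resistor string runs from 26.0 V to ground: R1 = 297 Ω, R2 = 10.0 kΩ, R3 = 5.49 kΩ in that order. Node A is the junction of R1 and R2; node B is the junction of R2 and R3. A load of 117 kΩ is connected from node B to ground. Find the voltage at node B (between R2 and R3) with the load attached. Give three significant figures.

At node B, R3 is in parallel with the load: R3‖R_L = 5244 Ω.
Below node A the resistance is R2 + (R3‖R_L) = 15240 Ω, so V_A = 26.0 × 15240/15540 = 25.50 V.
Then V_B = V_A × (R3‖R_L)/(R2 + R3‖R_L) = 25.50 × 5244/15240 = 8.77 V.

V ≈ 8.77 V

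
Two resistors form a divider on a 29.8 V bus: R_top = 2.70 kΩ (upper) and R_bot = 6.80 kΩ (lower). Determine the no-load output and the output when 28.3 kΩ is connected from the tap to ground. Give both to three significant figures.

Open-circuit: V = 29.8 × 6.80/(2.70 + 6.80) = 21.3 V.
With the load, R_bot becomes R_bot‖R_L = 5.483 kΩ, so V = 29.8 × 5.483/8.183 = 20.0 V.

Unloaded: 21.3 V; loaded: 20.0 V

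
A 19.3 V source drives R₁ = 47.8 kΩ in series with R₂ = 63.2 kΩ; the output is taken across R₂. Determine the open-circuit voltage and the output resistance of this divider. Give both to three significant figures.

V_th = 11.0 V, R_th = 27.2 kΩ

V_th is the open-circuit tap voltage: 19.3 × 63.2/(47.8 + 63.2) = 11.0 V.
With the supply zeroed, R₁ and R₂ appear in parallel from the tap: R_th = R₁‖R₂ = (47.8 × 63.2)/111.0 = 27.2 kΩ.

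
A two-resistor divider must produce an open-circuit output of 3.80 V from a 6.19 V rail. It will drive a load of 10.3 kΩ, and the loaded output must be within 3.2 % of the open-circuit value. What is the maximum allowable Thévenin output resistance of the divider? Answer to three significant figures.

Loading drop = R_th/(R_th + R_L) ≤ 0.0320, so R_th ≤ R_L · ε/(1−ε) = 10.3 kΩ × 0.0320/0.9680 = 340 Ω.
(Any R1, R2 with R2/(R1+R2) = 0.614 and R1‖R2 ≤ 340 Ω will meet the spec.)

R_th ≤ 340 Ω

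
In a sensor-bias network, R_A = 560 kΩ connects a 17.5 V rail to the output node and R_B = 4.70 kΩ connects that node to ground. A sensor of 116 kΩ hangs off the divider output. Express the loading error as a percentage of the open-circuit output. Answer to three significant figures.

3.86 %

The divider's output (Thévenin) resistance is R_A‖R_B = 4.661 kΩ.
Fractional drop under load = R_th/(R_th + R_L) = 4.661 / (4.661 + 116) = 0.03863.
So the output falls by 3.86 %.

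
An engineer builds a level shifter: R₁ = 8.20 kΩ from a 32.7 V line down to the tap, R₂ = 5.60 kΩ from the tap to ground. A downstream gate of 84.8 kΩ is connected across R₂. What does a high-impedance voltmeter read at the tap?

V_out ≈ 12.8 V

The load sits in parallel with R₂: R₂‖R_L = (5.60 × 84.8) / (5.60 + 84.8) = 5.253 kΩ.
V_out = 32.7 × 5.253 / (8.20 + 5.253) = 32.7 × 5.253/13.45 = 12.8 V.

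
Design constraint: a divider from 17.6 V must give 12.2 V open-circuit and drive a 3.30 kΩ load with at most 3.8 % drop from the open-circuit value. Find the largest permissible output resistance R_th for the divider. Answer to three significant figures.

Loading drop = R_th/(R_th + R_L) ≤ 0.0380, so R_th ≤ R_L · ε/(1−ε) = 3.30 kΩ × 0.0380/0.9620 = 130 Ω.
(Any R1, R2 with R2/(R1+R2) = 0.693 and R1‖R2 ≤ 130 Ω will meet the spec.)

R_th ≤ 130 Ω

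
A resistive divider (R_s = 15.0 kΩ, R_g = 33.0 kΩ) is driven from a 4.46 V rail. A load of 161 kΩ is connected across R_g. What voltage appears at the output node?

The load sits in parallel with R_g: R_g‖R_L = (33.0 × 161) / (33.0 + 161) = 27.39 kΩ.
V_out = 4.46 × 27.39 / (15.0 + 27.39) = 4.46 × 27.39/42.39 = 2.88 V.

V_out ≈ 2.88 V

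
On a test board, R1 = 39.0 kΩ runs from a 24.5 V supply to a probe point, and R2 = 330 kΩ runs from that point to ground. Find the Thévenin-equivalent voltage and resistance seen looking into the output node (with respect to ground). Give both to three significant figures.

V_th = 21.9 V, R_th = 34.9 kΩ

V_th is the open-circuit tap voltage: 24.5 × 330/(39.0 + 330) = 21.9 V.
With the supply zeroed, R1 and R2 appear in parallel from the tap: R_th = R1‖R2 = (39.0 × 330)/369.0 = 34.9 kΩ.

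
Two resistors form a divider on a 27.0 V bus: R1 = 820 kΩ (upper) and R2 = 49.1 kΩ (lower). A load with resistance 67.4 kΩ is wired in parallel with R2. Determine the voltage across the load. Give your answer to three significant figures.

V_out ≈ 0.904 V

The load sits in parallel with R2: R2‖R_L = (49.1 × 67.4) / (49.1 + 67.4) = 28.41 kΩ.
V_out = 27.0 × 28.41 / (820 + 28.41) = 27.0 × 28.41/848.4 = 0.904 V.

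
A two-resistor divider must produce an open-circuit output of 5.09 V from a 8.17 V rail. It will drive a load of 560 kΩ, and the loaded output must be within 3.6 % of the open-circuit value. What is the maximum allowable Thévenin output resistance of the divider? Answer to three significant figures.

Loading drop = R_th/(R_th + R_L) ≤ 0.0360, so R_th ≤ R_L · ε/(1−ε) = 560 kΩ × 0.0360/0.9640 = 20.9 kΩ.
(Any R1, R2 with R2/(R1+R2) = 0.623 and R1‖R2 ≤ 20.9 kΩ will meet the spec.)

R_th ≤ 20.9 kΩ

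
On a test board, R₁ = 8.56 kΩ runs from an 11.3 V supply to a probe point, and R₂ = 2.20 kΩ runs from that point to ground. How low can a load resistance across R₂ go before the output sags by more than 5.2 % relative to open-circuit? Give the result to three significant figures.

R_L(min) ≈ 31.9 kΩ

Output resistance R_th = R₁‖R₂ = (8.56 × 2.20)/10.76 = 1.750 kΩ.
The fractional drop is R_th/(R_th + R_L); requiring this ≤ 0.0520 gives R_L ≥ R_th(1/0.0520 − 1) = 1.750 × 18.23 = 31.9 kΩ.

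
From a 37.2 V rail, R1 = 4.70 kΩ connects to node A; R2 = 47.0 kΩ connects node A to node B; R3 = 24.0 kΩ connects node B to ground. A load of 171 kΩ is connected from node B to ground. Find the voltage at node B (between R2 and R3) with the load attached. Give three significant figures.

At node B, R3 is in parallel with the load: R3‖R_L = 21.05 kΩ.
Below node A the resistance is R2 + (R3‖R_L) = 68.05 kΩ, so V_A = 37.2 × 68.05/72.75 = 34.80 V.
Then V_B = V_A × (R3‖R_L)/(R2 + R3‖R_L) = 34.80 × 21.05/68.05 = 10.8 V.

V ≈ 10.8 V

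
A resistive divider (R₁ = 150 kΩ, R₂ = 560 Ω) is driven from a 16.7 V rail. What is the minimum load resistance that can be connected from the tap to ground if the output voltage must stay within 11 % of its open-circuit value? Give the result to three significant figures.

R_L(min) ≈ 4.51 kΩ

Output resistance R_th = R₁‖R₂ = (150000 × 560)/150600 = 557.9 Ω.
The fractional drop is R_th/(R_th + R_L); requiring this ≤ 0.110 gives R_L ≥ R_th(1/0.110 − 1) = 557.9 × 8.091 = 4.51 kΩ.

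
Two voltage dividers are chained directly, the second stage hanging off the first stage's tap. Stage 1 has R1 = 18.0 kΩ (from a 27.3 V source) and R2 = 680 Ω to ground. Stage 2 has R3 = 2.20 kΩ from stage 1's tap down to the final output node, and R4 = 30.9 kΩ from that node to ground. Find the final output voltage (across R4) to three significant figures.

Stage 2 presents R3+R4 = 33100 Ω as a load on stage 1's tap.
Stage 1's lower leg becomes R2‖(R3+R4) = 666.3 Ω, so V_mid = 27.3 × 666.3/18670 = 0.9745 V.
Stage 2 is itself unloaded: V_out = V_mid × R4/(R3+R4) = 0.9745 × 30900/33100 = 0.910 V.

V_out ≈ 0.910 V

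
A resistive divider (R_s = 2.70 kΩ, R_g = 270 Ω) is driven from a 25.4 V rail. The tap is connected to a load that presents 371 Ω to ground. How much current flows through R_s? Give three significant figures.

I ≈ 8.89 mA

R_g‖R_L = 156.3 Ω, so the source sees R_s + R_g‖R_L = 2856 Ω.
I = 25.4 V / 2856 Ω = 8.89 mA.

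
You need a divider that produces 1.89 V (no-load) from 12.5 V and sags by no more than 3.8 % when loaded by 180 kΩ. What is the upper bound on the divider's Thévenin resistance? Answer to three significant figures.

R_th ≤ 7.11 kΩ

Loading drop = R_th/(R_th + R_L) ≤ 0.0380, so R_th ≤ R_L · ε/(1−ε) = 180 kΩ × 0.0380/0.9620 = 7.11 kΩ.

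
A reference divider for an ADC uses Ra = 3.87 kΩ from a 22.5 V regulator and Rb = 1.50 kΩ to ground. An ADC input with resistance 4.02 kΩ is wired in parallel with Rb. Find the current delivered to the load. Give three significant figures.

I_L ≈ 1.23 mA

Rb‖R_L = 1.092 kΩ; V_out = 22.5 × 1.092/4.962 = 4.953 V.
I_L = V_out / R_L = 4.953 / 4.02 kΩ = 1.23 mA.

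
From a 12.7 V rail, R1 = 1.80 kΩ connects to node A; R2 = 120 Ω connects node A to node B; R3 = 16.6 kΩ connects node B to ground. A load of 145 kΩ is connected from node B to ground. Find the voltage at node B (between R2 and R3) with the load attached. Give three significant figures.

At node B, R3 is in parallel with the load: R3‖R_L = 14890 Ω.
Below node A the resistance is R2 + (R3‖R_L) = 15010 Ω, so V_A = 12.7 × 15010/16810 = 11.34 V.
Then V_B = V_A × (R3‖R_L)/(R2 + R3‖R_L) = 11.34 × 14890/15010 = 11.2 V.

V ≈ 11.2 V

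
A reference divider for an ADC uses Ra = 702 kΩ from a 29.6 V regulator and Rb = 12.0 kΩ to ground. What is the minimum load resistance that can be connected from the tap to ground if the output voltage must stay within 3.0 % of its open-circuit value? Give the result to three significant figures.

Output resistance R_th = Ra‖Rb = (702 × 12.0)/714.0 = 11.80 kΩ.
The fractional drop is R_th/(R_th + R_L); requiring this ≤ 0.0300 gives R_L ≥ R_th(1/0.0300 − 1) = 11.80 × 32.33 = 381 kΩ.

R_L(min) ≈ 381 kΩ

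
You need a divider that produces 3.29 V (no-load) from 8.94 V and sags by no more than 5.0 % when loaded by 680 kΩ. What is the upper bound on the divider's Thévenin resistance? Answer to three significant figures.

Loading drop = R_th/(R_th + R_L) ≤ 0.0500, so R_th ≤ R_L · ε/(1−ε) = 680 kΩ × 0.0500/0.9500 = 35.8 kΩ.

R_th ≤ 35.8 kΩ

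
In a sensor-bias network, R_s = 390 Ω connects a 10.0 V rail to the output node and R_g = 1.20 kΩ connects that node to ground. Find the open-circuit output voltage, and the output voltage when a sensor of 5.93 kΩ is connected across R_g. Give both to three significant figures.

Unloaded: 7.55 V; loaded: 7.19 V

Open-circuit: V = 10.0 × 1200/(390 + 1200) = 7.55 V.
With the load, R_g becomes R_g‖R_L = 998.0 Ω, so V = 10.0 × 998.0/1388 = 7.19 V.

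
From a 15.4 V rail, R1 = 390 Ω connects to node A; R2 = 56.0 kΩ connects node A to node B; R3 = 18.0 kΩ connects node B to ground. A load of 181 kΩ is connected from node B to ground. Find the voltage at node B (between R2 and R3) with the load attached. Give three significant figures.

V ≈ 3.47 V

At node B, R3 is in parallel with the load: R3‖R_L = 16370 Ω.
Below node A the resistance is R2 + (R3‖R_L) = 72370 Ω, so V_A = 15.4 × 72370/72760 = 15.32 V.
Then V_B = V_A × (R3‖R_L)/(R2 + R3‖R_L) = 15.32 × 16370/72370 = 3.47 V.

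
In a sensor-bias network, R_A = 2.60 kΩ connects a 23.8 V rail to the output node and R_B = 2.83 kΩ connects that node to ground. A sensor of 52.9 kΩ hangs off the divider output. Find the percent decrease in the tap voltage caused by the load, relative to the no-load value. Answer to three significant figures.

The divider's output (Thévenin) resistance is R_A‖R_B = 1.355 kΩ.
Fractional drop under load = R_th/(R_th + R_L) = 1.355 / (1.355 + 52.9) = 0.02498.
So the output falls by 2.50 %.

2.50 %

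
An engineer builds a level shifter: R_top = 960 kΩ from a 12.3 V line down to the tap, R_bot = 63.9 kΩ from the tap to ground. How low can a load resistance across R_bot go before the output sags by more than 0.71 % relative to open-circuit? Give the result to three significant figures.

Output resistance R_th = R_top‖R_bot = (960 × 63.9)/1024 = 59.91 kΩ.
The fractional drop is R_th/(R_th + R_L); requiring this ≤ 0.00710 gives R_L ≥ R_th(1/0.00710 − 1) = 59.91 × 139.8 = 8.38 MΩ.

R_L(min) ≈ 8.38 MΩ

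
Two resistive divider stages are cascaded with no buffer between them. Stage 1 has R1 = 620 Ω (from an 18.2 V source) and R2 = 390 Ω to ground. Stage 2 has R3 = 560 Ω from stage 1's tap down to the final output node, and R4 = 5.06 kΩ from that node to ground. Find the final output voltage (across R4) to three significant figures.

Stage 2 presents R3+R4 = 5620 Ω as a load on stage 1's tap.
Stage 1's lower leg becomes R2‖(R3+R4) = 364.7 Ω, so V_mid = 18.2 × 364.7/984.7 = 6.741 V.
Stage 2 is itself unloaded: V_out = V_mid × R4/(R3+R4) = 6.741 × 5060/5620 = 6.07 V.

V_out ≈ 6.07 V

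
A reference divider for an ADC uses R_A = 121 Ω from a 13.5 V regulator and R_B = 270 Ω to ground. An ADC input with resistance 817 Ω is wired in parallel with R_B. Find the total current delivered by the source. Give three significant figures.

R_B‖R_L = 202.9 Ω, so the source sees R_A + R_B‖R_L = 323.9 Ω.
I = 13.5 V / 323.9 Ω = 41.7 mA.

I ≈ 41.7 mA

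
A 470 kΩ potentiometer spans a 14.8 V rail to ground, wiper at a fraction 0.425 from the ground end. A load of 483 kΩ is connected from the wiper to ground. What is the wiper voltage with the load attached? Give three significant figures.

The wiper splits the pot into (1−α)R = 270.2 kΩ above and αR = 199.8 kΩ below.
Lower section ‖ load = 141.3 kΩ.
V_wiper = 14.8 × 141.3/(270.2 + 141.3) = 5.08 V.

V ≈ 5.08 V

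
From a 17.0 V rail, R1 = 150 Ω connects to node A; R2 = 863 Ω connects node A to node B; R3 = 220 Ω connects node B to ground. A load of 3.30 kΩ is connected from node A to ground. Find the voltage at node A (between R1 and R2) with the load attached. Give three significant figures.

V ≈ 14.4 V

Below node A the series string R2+R3 = 1083 Ω sits in parallel with the 3300 Ω load: 815.4 Ω.
V_A = 17.0 × 815.4/(150 + 815.4) = 14.4 V.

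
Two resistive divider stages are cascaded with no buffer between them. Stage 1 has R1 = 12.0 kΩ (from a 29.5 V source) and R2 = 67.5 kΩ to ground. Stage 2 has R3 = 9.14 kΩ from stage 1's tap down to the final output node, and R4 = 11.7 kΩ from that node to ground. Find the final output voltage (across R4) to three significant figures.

V_out ≈ 9.44 V

Stage 2 presents R3+R4 = 20.84 kΩ as a load on stage 1's tap.
Stage 1's lower leg becomes R2‖(R3+R4) = 15.92 kΩ, so V_mid = 29.5 × 15.92/27.92 = 16.82 V.
Stage 2 is itself unloaded: V_out = V_mid × R4/(R3+R4) = 16.82 × 11.7/20.84 = 9.44 V.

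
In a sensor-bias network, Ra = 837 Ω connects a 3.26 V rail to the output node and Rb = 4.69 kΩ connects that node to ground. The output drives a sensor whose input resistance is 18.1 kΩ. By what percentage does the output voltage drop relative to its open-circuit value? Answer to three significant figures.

3.78 %

The divider's output (Thévenin) resistance is Ra‖Rb = 710.2 Ω.
Fractional drop under load = R_th/(R_th + R_L) = 710.2 / (710.2 + 18100) = 0.03776.
So the output falls by 3.78 %.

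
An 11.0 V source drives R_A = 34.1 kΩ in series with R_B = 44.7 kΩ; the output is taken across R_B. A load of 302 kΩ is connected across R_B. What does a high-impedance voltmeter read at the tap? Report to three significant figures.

The load sits in parallel with R_B: R_B‖R_L = (44.7 × 302) / (44.7 + 302) = 38.94 kΩ.
V_out = 11.0 × 38.94 / (34.1 + 38.94) = 11.0 × 38.94/73.04 = 5.86 V.

V_out ≈ 5.86 V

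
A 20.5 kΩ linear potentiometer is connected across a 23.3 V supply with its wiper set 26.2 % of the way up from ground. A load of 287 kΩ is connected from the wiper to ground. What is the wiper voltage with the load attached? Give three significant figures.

The wiper splits the pot into (1−α)R = 15.13 kΩ above and αR = 5.371 kΩ below.
Lower section ‖ load = 5.272 kΩ.
V_wiper = 23.3 × 5.272/(15.13 + 5.272) = 6.02 V.

V ≈ 6.02 V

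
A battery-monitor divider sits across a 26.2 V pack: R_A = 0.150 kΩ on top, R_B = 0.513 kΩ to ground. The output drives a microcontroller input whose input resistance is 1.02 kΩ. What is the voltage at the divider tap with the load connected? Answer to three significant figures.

V_out ≈ 18.2 V

The load sits in parallel with R_B: R_B‖R_L = (513 × 1020) / (513 + 1020) = 341.3 Ω.
V_out = 26.2 × 341.3 / (150 + 341.3) = 26.2 × 341.3/491.3 = 18.2 V.
(Unloaded it would have been 20.3 V.)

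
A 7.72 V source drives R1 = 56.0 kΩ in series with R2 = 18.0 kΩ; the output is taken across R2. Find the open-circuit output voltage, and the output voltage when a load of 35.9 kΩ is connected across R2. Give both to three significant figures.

Open-circuit: V = 7.72 × 18.0/(56.0 + 18.0) = 1.88 V.
With the load, R2 becomes R2‖R_L = 11.99 kΩ, so V = 7.72 × 11.99/67.99 = 1.36 V.

Unloaded: 1.88 V; loaded: 1.36 V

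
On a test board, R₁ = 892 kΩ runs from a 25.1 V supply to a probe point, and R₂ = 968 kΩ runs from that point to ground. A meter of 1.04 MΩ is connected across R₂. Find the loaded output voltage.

V_out ≈ 9.03 V

The load sits in parallel with R₂: R₂‖R_L = (968 × 1040) / (968 + 1040) = 501.4 kΩ.
V_out = 25.1 × 501.4 / (892 + 501.4) = 25.1 × 501.4/1393 = 9.03 V.
(Unloaded it would have been 13.1 V.)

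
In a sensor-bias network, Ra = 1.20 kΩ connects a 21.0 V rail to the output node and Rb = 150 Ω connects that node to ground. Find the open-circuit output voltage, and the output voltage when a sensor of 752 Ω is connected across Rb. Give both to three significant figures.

Unloaded: 2.33 V; loaded: 1.98 V

Open-circuit: V = 21.0 × 150/(1200 + 150) = 2.33 V.
With the load, Rb becomes Rb‖R_L = 125.1 Ω, so V = 21.0 × 125.1/1325 = 1.98 V.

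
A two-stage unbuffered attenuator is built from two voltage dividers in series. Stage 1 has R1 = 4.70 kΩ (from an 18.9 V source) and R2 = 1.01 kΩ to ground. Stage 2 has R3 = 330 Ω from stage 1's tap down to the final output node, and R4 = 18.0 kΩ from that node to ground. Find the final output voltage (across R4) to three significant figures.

V_out ≈ 3.14 V

Stage 2 presents R3+R4 = 18330 Ω as a load on stage 1's tap.
Stage 1's lower leg becomes R2‖(R3+R4) = 957.3 Ω, so V_mid = 18.9 × 957.3/5657 = 3.198 V.
Stage 2 is itself unloaded: V_out = V_mid × R4/(R3+R4) = 3.198 × 18000/18330 = 3.14 V.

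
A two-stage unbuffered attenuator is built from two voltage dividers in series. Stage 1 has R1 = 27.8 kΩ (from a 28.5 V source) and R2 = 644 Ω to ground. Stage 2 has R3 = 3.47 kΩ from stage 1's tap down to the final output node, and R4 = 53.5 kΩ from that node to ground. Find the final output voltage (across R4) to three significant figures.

V_out ≈ 0.599 V

Stage 2 presents R3+R4 = 56970 Ω as a load on stage 1's tap.
Stage 1's lower leg becomes R2‖(R3+R4) = 636.8 Ω, so V_mid = 28.5 × 636.8/28440 = 0.6382 V.
Stage 2 is itself unloaded: V_out = V_mid × R4/(R3+R4) = 0.6382 × 53500/56970 = 0.599 V.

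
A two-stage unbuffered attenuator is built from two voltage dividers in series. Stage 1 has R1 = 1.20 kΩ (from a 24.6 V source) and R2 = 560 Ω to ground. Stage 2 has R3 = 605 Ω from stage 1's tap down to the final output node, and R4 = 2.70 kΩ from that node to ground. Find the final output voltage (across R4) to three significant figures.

V_out ≈ 5.73 V

Stage 2 presents R3+R4 = 3305 Ω as a load on stage 1's tap.
Stage 1's lower leg becomes R2‖(R3+R4) = 478.9 Ω, so V_mid = 24.6 × 478.9/1679 = 7.017 V.
Stage 2 is itself unloaded: V_out = V_mid × R4/(R3+R4) = 7.017 × 2700/3305 = 5.73 V.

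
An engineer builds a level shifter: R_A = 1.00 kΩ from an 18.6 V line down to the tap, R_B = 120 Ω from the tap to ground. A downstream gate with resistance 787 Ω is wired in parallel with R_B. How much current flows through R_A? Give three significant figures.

I ≈ 16.8 mA

R_B‖R_L = 104.1 Ω, so the source sees R_A + R_B‖R_L = 1104 Ω.
I = 18.6 V / 1104 Ω = 16.8 mA.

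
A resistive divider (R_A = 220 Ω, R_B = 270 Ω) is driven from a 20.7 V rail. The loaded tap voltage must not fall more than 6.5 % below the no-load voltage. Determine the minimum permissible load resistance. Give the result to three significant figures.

Output resistance R_th = R_A‖R_B = (220 × 270)/490.0 = 121.2 Ω.
The fractional drop is R_th/(R_th + R_L); requiring this ≤ 0.0650 gives R_L ≥ R_th(1/0.0650 − 1) = 121.2 × 14.38 = 1.74 kΩ.

R_L(min) ≈ 1.74 kΩ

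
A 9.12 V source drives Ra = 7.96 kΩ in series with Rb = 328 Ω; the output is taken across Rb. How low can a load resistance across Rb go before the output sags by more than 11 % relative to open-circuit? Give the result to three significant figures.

Output resistance R_th = Ra‖Rb = (7960 × 328)/8288 = 315.0 Ω.
The fractional drop is R_th/(R_th + R_L); requiring this ≤ 0.110 gives R_L ≥ R_th(1/0.110 − 1) = 315.0 × 8.091 = 2.55 kΩ.

R_L(min) ≈ 2.55 kΩ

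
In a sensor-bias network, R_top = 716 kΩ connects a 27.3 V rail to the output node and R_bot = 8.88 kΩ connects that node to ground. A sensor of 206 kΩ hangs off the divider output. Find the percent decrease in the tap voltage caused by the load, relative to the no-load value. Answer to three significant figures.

4.08 %

The divider's output (Thévenin) resistance is R_top‖R_bot = 8.771 kΩ.
Fractional drop under load = R_th/(R_th + R_L) = 8.771 / (8.771 + 206) = 0.04084.
So the output falls by 4.08 %.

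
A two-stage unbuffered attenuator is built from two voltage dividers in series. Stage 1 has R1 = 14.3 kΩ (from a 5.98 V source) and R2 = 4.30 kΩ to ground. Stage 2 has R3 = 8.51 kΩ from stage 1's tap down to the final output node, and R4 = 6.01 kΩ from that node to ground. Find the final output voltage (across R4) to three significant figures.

V_out ≈ 0.466 V

Stage 2 presents R3+R4 = 14.52 kΩ as a load on stage 1's tap.
Stage 1's lower leg becomes R2‖(R3+R4) = 3.318 kΩ, so V_mid = 5.98 × 3.318/17.62 = 1.126 V.
Stage 2 is itself unloaded: V_out = V_mid × R4/(R3+R4) = 1.126 × 6.01/14.52 = 0.466 V.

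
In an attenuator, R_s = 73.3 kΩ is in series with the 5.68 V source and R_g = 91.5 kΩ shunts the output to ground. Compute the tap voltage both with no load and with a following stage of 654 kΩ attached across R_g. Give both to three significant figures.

Unloaded: 3.15 V; loaded: 2.97 V

Open-circuit: V = 5.68 × 91.5/(73.3 + 91.5) = 3.15 V.
With the load, R_g becomes R_g‖R_L = 80.27 kΩ, so V = 5.68 × 80.27/153.6 = 2.97 V.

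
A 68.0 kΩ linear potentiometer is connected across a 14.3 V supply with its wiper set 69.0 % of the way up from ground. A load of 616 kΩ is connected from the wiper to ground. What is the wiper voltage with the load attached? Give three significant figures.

The wiper splits the pot into (1−α)R = 21.08 kΩ above and αR = 46.92 kΩ below.
Lower section ‖ load = 43.60 kΩ.
V_wiper = 14.3 × 43.60/(21.08 + 43.60) = 9.64 V.

V ≈ 9.64 V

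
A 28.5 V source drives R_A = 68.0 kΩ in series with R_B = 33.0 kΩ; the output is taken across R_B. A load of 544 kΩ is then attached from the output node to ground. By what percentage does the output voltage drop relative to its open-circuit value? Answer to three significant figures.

The divider's output (Thévenin) resistance is R_A‖R_B = 22.22 kΩ.
Fractional drop under load = R_th/(R_th + R_L) = 22.22 / (22.22 + 544) = 0.03924.
So the output falls by 3.92 %.

3.92 %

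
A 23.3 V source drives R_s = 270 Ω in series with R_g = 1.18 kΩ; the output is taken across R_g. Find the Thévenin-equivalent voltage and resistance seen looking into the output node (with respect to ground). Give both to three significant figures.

V_th is the open-circuit tap voltage: 23.3 × 1180/(270 + 1180) = 19.0 V.
With the supply zeroed, R_s and R_g appear in parallel from the tap: R_th = R_s‖R_g = (270 × 1180)/1450 = 220 Ω.

V_th = 19.0 V, R_th = 220 Ω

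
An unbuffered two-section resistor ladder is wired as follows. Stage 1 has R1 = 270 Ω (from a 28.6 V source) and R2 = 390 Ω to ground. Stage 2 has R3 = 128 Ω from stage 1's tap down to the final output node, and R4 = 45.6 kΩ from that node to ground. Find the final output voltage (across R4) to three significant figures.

Stage 2 presents R3+R4 = 45730 Ω as a load on stage 1's tap.
Stage 1's lower leg becomes R2‖(R3+R4) = 386.7 Ω, so V_mid = 28.6 × 386.7/656.7 = 16.84 V.
Stage 2 is itself unloaded: V_out = V_mid × R4/(R3+R4) = 16.84 × 45600/45730 = 16.8 V.

V_out ≈ 16.8 V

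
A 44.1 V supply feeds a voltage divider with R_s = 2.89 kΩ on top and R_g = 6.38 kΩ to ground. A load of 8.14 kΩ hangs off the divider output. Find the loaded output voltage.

The load sits in parallel with R_g: R_g‖R_L = (6.38 × 8.14) / (6.38 + 8.14) = 3.577 kΩ.
V_out = 44.1 × 3.577 / (2.89 + 3.577) = 44.1 × 3.577/6.467 = 24.4 V.

V_out ≈ 24.4 V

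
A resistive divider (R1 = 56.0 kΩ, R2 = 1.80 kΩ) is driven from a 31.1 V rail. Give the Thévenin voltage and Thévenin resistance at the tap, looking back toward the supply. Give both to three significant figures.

V_th = 0.969 V, R_th = 1.74 kΩ

V_th is the open-circuit tap voltage: 31.1 × 1.80/(56.0 + 1.80) = 0.969 V.
With the supply zeroed, R1 and R2 appear in parallel from the tap: R_th = R1‖R2 = (56.0 × 1.80)/57.80 = 1.74 kΩ.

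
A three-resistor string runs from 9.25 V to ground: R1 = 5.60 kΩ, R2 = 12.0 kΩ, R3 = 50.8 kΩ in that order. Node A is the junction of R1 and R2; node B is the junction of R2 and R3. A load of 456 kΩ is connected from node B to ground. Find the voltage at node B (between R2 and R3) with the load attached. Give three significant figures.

V ≈ 6.68 V

At node B, R3 is in parallel with the load: R3‖R_L = 45.71 kΩ.
Below node A the resistance is R2 + (R3‖R_L) = 57.71 kΩ, so V_A = 9.25 × 57.71/63.31 = 8.432 V.
Then V_B = V_A × (R3‖R_L)/(R2 + R3‖R_L) = 8.432 × 45.71/57.71 = 6.68 V.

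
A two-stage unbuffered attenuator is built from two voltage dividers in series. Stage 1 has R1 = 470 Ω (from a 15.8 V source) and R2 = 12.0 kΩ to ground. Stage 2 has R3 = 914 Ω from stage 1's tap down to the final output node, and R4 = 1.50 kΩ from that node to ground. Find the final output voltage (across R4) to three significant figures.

Stage 2 presents R3+R4 = 2414 Ω as a load on stage 1's tap.
Stage 1's lower leg becomes R2‖(R3+R4) = 2010 Ω, so V_mid = 15.8 × 2010/2480 = 12.81 V.
Stage 2 is itself unloaded: V_out = V_mid × R4/(R3+R4) = 12.81 × 1500/2414 = 7.96 V.

V_out ≈ 7.96 V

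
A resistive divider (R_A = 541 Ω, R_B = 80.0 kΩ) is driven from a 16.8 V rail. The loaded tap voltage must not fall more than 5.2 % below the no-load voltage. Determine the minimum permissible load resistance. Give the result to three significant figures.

R_L(min) ≈ 9.80 kΩ

Output resistance R_th = R_A‖R_B = (541 × 80000)/80540 = 537.4 Ω.
The fractional drop is R_th/(R_th + R_L); requiring this ≤ 0.0520 gives R_L ≥ R_th(1/0.0520 − 1) = 537.4 × 18.23 = 9.80 kΩ.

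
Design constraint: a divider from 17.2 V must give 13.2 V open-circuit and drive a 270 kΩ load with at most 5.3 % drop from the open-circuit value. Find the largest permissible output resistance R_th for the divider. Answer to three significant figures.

R_th ≤ 15.1 kΩ

Loading drop = R_th/(R_th + R_L) ≤ 0.0530, so R_th ≤ R_L · ε/(1−ε) = 270 kΩ × 0.0530/0.9470 = 15.1 kΩ.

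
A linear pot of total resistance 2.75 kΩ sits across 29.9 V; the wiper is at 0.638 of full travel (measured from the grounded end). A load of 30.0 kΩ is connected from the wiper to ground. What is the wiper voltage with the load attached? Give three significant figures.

The wiper splits the pot into (1−α)R = 995.5 Ω above and αR = 1754 Ω below.
Lower section ‖ load = 1658 Ω.
V_wiper = 29.9 × 1658/(995.5 + 1658) = 18.7 V.

V ≈ 18.7 V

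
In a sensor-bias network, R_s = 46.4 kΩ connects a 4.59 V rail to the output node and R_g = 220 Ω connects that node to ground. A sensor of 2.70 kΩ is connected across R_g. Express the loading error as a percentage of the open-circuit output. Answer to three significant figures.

7.50 %

The divider's output (Thévenin) resistance is R_s‖R_g = 219.0 Ω.
Fractional drop under load = R_th/(R_th + R_L) = 219.0 / (219.0 + 2700) = 0.07501.
So the output falls by 7.50 %.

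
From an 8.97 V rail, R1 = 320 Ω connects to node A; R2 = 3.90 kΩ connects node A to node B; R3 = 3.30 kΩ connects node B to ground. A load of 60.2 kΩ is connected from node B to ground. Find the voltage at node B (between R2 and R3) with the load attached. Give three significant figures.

At node B, R3 is in parallel with the load: R3‖R_L = 3129 Ω.
Below node A the resistance is R2 + (R3‖R_L) = 7029 Ω, so V_A = 8.97 × 7029/7349 = 8.579 V.
Then V_B = V_A × (R3‖R_L)/(R2 + R3‖R_L) = 8.579 × 3129/7029 = 3.82 V.

V ≈ 3.82 V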